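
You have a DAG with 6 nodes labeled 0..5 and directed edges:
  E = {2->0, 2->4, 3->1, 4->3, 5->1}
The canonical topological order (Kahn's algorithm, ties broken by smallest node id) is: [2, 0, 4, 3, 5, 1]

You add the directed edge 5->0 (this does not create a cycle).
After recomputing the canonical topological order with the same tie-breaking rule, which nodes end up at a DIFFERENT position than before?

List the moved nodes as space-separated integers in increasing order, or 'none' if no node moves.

Old toposort: [2, 0, 4, 3, 5, 1]
Added edge 5->0
Recompute Kahn (smallest-id tiebreak):
  initial in-degrees: [2, 2, 0, 1, 1, 0]
  ready (indeg=0): [2, 5]
  pop 2: indeg[0]->1; indeg[4]->0 | ready=[4, 5] | order so far=[2]
  pop 4: indeg[3]->0 | ready=[3, 5] | order so far=[2, 4]
  pop 3: indeg[1]->1 | ready=[5] | order so far=[2, 4, 3]
  pop 5: indeg[0]->0; indeg[1]->0 | ready=[0, 1] | order so far=[2, 4, 3, 5]
  pop 0: no out-edges | ready=[1] | order so far=[2, 4, 3, 5, 0]
  pop 1: no out-edges | ready=[] | order so far=[2, 4, 3, 5, 0, 1]
New canonical toposort: [2, 4, 3, 5, 0, 1]
Compare positions:
  Node 0: index 1 -> 4 (moved)
  Node 1: index 5 -> 5 (same)
  Node 2: index 0 -> 0 (same)
  Node 3: index 3 -> 2 (moved)
  Node 4: index 2 -> 1 (moved)
  Node 5: index 4 -> 3 (moved)
Nodes that changed position: 0 3 4 5

Answer: 0 3 4 5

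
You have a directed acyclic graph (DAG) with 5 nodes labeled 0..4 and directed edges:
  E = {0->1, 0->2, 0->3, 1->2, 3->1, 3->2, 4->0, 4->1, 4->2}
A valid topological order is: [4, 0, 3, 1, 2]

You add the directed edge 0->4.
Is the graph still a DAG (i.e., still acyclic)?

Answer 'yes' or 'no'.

Answer: no

Derivation:
Given toposort: [4, 0, 3, 1, 2]
Position of 0: index 1; position of 4: index 0
New edge 0->4: backward (u after v in old order)
Backward edge: old toposort is now invalid. Check if this creates a cycle.
Does 4 already reach 0? Reachable from 4: [0, 1, 2, 3, 4]. YES -> cycle!
Still a DAG? no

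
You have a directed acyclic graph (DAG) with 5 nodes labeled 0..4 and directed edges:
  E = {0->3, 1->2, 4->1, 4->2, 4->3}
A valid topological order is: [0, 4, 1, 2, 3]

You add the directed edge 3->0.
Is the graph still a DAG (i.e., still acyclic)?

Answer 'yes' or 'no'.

Answer: no

Derivation:
Given toposort: [0, 4, 1, 2, 3]
Position of 3: index 4; position of 0: index 0
New edge 3->0: backward (u after v in old order)
Backward edge: old toposort is now invalid. Check if this creates a cycle.
Does 0 already reach 3? Reachable from 0: [0, 3]. YES -> cycle!
Still a DAG? no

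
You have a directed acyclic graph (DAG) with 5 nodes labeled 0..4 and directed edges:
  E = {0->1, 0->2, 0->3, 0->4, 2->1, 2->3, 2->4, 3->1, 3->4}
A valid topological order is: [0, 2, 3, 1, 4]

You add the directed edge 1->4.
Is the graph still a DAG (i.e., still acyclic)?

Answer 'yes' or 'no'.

Given toposort: [0, 2, 3, 1, 4]
Position of 1: index 3; position of 4: index 4
New edge 1->4: forward
Forward edge: respects the existing order. Still a DAG, same toposort still valid.
Still a DAG? yes

Answer: yes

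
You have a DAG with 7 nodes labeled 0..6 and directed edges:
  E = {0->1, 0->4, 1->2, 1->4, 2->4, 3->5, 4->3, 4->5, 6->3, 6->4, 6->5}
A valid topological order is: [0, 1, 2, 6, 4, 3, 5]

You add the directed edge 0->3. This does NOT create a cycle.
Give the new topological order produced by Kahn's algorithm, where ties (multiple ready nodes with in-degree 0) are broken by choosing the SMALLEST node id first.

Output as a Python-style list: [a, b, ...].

Old toposort: [0, 1, 2, 6, 4, 3, 5]
Added edge: 0->3
Position of 0 (0) < position of 3 (5). Old order still valid.
Run Kahn's algorithm (break ties by smallest node id):
  initial in-degrees: [0, 1, 1, 3, 4, 3, 0]
  ready (indeg=0): [0, 6]
  pop 0: indeg[1]->0; indeg[3]->2; indeg[4]->3 | ready=[1, 6] | order so far=[0]
  pop 1: indeg[2]->0; indeg[4]->2 | ready=[2, 6] | order so far=[0, 1]
  pop 2: indeg[4]->1 | ready=[6] | order so far=[0, 1, 2]
  pop 6: indeg[3]->1; indeg[4]->0; indeg[5]->2 | ready=[4] | order so far=[0, 1, 2, 6]
  pop 4: indeg[3]->0; indeg[5]->1 | ready=[3] | order so far=[0, 1, 2, 6, 4]
  pop 3: indeg[5]->0 | ready=[5] | order so far=[0, 1, 2, 6, 4, 3]
  pop 5: no out-edges | ready=[] | order so far=[0, 1, 2, 6, 4, 3, 5]
  Result: [0, 1, 2, 6, 4, 3, 5]

Answer: [0, 1, 2, 6, 4, 3, 5]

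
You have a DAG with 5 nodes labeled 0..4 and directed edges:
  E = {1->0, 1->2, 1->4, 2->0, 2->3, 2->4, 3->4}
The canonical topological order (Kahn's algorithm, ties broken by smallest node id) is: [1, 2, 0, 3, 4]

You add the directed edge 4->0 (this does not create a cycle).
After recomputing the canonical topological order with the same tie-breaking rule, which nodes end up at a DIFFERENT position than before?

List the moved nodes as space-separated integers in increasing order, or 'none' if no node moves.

Answer: 0 3 4

Derivation:
Old toposort: [1, 2, 0, 3, 4]
Added edge 4->0
Recompute Kahn (smallest-id tiebreak):
  initial in-degrees: [3, 0, 1, 1, 3]
  ready (indeg=0): [1]
  pop 1: indeg[0]->2; indeg[2]->0; indeg[4]->2 | ready=[2] | order so far=[1]
  pop 2: indeg[0]->1; indeg[3]->0; indeg[4]->1 | ready=[3] | order so far=[1, 2]
  pop 3: indeg[4]->0 | ready=[4] | order so far=[1, 2, 3]
  pop 4: indeg[0]->0 | ready=[0] | order so far=[1, 2, 3, 4]
  pop 0: no out-edges | ready=[] | order so far=[1, 2, 3, 4, 0]
New canonical toposort: [1, 2, 3, 4, 0]
Compare positions:
  Node 0: index 2 -> 4 (moved)
  Node 1: index 0 -> 0 (same)
  Node 2: index 1 -> 1 (same)
  Node 3: index 3 -> 2 (moved)
  Node 4: index 4 -> 3 (moved)
Nodes that changed position: 0 3 4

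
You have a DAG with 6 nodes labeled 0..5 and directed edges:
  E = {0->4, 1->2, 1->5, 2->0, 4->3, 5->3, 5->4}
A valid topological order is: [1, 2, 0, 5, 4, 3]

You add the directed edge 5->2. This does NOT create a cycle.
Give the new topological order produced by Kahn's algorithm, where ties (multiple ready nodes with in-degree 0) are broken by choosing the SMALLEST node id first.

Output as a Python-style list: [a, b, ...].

Answer: [1, 5, 2, 0, 4, 3]

Derivation:
Old toposort: [1, 2, 0, 5, 4, 3]
Added edge: 5->2
Position of 5 (3) > position of 2 (1). Must reorder: 5 must now come before 2.
Run Kahn's algorithm (break ties by smallest node id):
  initial in-degrees: [1, 0, 2, 2, 2, 1]
  ready (indeg=0): [1]
  pop 1: indeg[2]->1; indeg[5]->0 | ready=[5] | order so far=[1]
  pop 5: indeg[2]->0; indeg[3]->1; indeg[4]->1 | ready=[2] | order so far=[1, 5]
  pop 2: indeg[0]->0 | ready=[0] | order so far=[1, 5, 2]
  pop 0: indeg[4]->0 | ready=[4] | order so far=[1, 5, 2, 0]
  pop 4: indeg[3]->0 | ready=[3] | order so far=[1, 5, 2, 0, 4]
  pop 3: no out-edges | ready=[] | order so far=[1, 5, 2, 0, 4, 3]
  Result: [1, 5, 2, 0, 4, 3]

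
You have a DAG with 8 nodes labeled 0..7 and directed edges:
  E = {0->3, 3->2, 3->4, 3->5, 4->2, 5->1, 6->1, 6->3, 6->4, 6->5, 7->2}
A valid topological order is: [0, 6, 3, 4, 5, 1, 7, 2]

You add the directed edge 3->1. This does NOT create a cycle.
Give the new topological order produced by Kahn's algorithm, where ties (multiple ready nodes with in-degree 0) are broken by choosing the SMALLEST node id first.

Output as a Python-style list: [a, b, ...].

Answer: [0, 6, 3, 4, 5, 1, 7, 2]

Derivation:
Old toposort: [0, 6, 3, 4, 5, 1, 7, 2]
Added edge: 3->1
Position of 3 (2) < position of 1 (5). Old order still valid.
Run Kahn's algorithm (break ties by smallest node id):
  initial in-degrees: [0, 3, 3, 2, 2, 2, 0, 0]
  ready (indeg=0): [0, 6, 7]
  pop 0: indeg[3]->1 | ready=[6, 7] | order so far=[0]
  pop 6: indeg[1]->2; indeg[3]->0; indeg[4]->1; indeg[5]->1 | ready=[3, 7] | order so far=[0, 6]
  pop 3: indeg[1]->1; indeg[2]->2; indeg[4]->0; indeg[5]->0 | ready=[4, 5, 7] | order so far=[0, 6, 3]
  pop 4: indeg[2]->1 | ready=[5, 7] | order so far=[0, 6, 3, 4]
  pop 5: indeg[1]->0 | ready=[1, 7] | order so far=[0, 6, 3, 4, 5]
  pop 1: no out-edges | ready=[7] | order so far=[0, 6, 3, 4, 5, 1]
  pop 7: indeg[2]->0 | ready=[2] | order so far=[0, 6, 3, 4, 5, 1, 7]
  pop 2: no out-edges | ready=[] | order so far=[0, 6, 3, 4, 5, 1, 7, 2]
  Result: [0, 6, 3, 4, 5, 1, 7, 2]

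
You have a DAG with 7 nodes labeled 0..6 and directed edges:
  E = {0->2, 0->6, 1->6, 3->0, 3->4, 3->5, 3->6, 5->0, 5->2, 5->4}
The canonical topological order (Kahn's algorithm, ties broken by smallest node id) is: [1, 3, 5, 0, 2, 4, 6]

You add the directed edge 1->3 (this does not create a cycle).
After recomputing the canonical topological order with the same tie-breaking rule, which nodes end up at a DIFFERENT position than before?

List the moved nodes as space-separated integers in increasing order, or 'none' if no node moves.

Old toposort: [1, 3, 5, 0, 2, 4, 6]
Added edge 1->3
Recompute Kahn (smallest-id tiebreak):
  initial in-degrees: [2, 0, 2, 1, 2, 1, 3]
  ready (indeg=0): [1]
  pop 1: indeg[3]->0; indeg[6]->2 | ready=[3] | order so far=[1]
  pop 3: indeg[0]->1; indeg[4]->1; indeg[5]->0; indeg[6]->1 | ready=[5] | order so far=[1, 3]
  pop 5: indeg[0]->0; indeg[2]->1; indeg[4]->0 | ready=[0, 4] | order so far=[1, 3, 5]
  pop 0: indeg[2]->0; indeg[6]->0 | ready=[2, 4, 6] | order so far=[1, 3, 5, 0]
  pop 2: no out-edges | ready=[4, 6] | order so far=[1, 3, 5, 0, 2]
  pop 4: no out-edges | ready=[6] | order so far=[1, 3, 5, 0, 2, 4]
  pop 6: no out-edges | ready=[] | order so far=[1, 3, 5, 0, 2, 4, 6]
New canonical toposort: [1, 3, 5, 0, 2, 4, 6]
Compare positions:
  Node 0: index 3 -> 3 (same)
  Node 1: index 0 -> 0 (same)
  Node 2: index 4 -> 4 (same)
  Node 3: index 1 -> 1 (same)
  Node 4: index 5 -> 5 (same)
  Node 5: index 2 -> 2 (same)
  Node 6: index 6 -> 6 (same)
Nodes that changed position: none

Answer: none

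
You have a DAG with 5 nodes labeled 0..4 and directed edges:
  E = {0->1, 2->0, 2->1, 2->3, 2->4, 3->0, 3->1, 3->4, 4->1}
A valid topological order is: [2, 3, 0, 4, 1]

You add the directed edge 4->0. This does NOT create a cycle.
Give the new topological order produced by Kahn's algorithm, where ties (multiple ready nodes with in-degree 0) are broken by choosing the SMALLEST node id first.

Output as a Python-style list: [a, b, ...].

Old toposort: [2, 3, 0, 4, 1]
Added edge: 4->0
Position of 4 (3) > position of 0 (2). Must reorder: 4 must now come before 0.
Run Kahn's algorithm (break ties by smallest node id):
  initial in-degrees: [3, 4, 0, 1, 2]
  ready (indeg=0): [2]
  pop 2: indeg[0]->2; indeg[1]->3; indeg[3]->0; indeg[4]->1 | ready=[3] | order so far=[2]
  pop 3: indeg[0]->1; indeg[1]->2; indeg[4]->0 | ready=[4] | order so far=[2, 3]
  pop 4: indeg[0]->0; indeg[1]->1 | ready=[0] | order so far=[2, 3, 4]
  pop 0: indeg[1]->0 | ready=[1] | order so far=[2, 3, 4, 0]
  pop 1: no out-edges | ready=[] | order so far=[2, 3, 4, 0, 1]
  Result: [2, 3, 4, 0, 1]

Answer: [2, 3, 4, 0, 1]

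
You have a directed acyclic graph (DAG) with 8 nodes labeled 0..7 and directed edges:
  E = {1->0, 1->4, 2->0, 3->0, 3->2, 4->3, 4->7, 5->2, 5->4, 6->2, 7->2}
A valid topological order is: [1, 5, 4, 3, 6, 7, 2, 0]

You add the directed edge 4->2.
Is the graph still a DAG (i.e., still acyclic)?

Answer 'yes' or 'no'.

Answer: yes

Derivation:
Given toposort: [1, 5, 4, 3, 6, 7, 2, 0]
Position of 4: index 2; position of 2: index 6
New edge 4->2: forward
Forward edge: respects the existing order. Still a DAG, same toposort still valid.
Still a DAG? yes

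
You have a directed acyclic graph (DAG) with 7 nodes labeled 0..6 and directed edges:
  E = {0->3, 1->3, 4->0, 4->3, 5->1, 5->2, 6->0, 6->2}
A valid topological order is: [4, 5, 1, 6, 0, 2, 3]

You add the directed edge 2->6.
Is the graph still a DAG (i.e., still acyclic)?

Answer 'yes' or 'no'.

Answer: no

Derivation:
Given toposort: [4, 5, 1, 6, 0, 2, 3]
Position of 2: index 5; position of 6: index 3
New edge 2->6: backward (u after v in old order)
Backward edge: old toposort is now invalid. Check if this creates a cycle.
Does 6 already reach 2? Reachable from 6: [0, 2, 3, 6]. YES -> cycle!
Still a DAG? no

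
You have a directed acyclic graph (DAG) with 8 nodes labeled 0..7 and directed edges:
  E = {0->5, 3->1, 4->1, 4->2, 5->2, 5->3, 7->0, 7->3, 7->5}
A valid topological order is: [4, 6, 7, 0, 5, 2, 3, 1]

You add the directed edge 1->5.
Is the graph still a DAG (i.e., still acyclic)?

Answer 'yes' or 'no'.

Given toposort: [4, 6, 7, 0, 5, 2, 3, 1]
Position of 1: index 7; position of 5: index 4
New edge 1->5: backward (u after v in old order)
Backward edge: old toposort is now invalid. Check if this creates a cycle.
Does 5 already reach 1? Reachable from 5: [1, 2, 3, 5]. YES -> cycle!
Still a DAG? no

Answer: no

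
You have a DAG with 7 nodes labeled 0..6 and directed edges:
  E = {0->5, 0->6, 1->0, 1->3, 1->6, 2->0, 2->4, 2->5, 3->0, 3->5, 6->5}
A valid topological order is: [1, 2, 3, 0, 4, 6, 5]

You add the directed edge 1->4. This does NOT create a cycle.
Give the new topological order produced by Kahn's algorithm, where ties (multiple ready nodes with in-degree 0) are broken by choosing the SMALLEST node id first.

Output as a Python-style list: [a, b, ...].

Answer: [1, 2, 3, 0, 4, 6, 5]

Derivation:
Old toposort: [1, 2, 3, 0, 4, 6, 5]
Added edge: 1->4
Position of 1 (0) < position of 4 (4). Old order still valid.
Run Kahn's algorithm (break ties by smallest node id):
  initial in-degrees: [3, 0, 0, 1, 2, 4, 2]
  ready (indeg=0): [1, 2]
  pop 1: indeg[0]->2; indeg[3]->0; indeg[4]->1; indeg[6]->1 | ready=[2, 3] | order so far=[1]
  pop 2: indeg[0]->1; indeg[4]->0; indeg[5]->3 | ready=[3, 4] | order so far=[1, 2]
  pop 3: indeg[0]->0; indeg[5]->2 | ready=[0, 4] | order so far=[1, 2, 3]
  pop 0: indeg[5]->1; indeg[6]->0 | ready=[4, 6] | order so far=[1, 2, 3, 0]
  pop 4: no out-edges | ready=[6] | order so far=[1, 2, 3, 0, 4]
  pop 6: indeg[5]->0 | ready=[5] | order so far=[1, 2, 3, 0, 4, 6]
  pop 5: no out-edges | ready=[] | order so far=[1, 2, 3, 0, 4, 6, 5]
  Result: [1, 2, 3, 0, 4, 6, 5]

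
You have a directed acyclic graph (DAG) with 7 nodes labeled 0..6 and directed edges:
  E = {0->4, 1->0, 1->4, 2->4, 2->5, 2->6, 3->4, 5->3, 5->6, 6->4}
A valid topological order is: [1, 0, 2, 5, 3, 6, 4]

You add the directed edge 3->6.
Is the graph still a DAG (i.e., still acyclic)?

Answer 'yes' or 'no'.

Given toposort: [1, 0, 2, 5, 3, 6, 4]
Position of 3: index 4; position of 6: index 5
New edge 3->6: forward
Forward edge: respects the existing order. Still a DAG, same toposort still valid.
Still a DAG? yes

Answer: yes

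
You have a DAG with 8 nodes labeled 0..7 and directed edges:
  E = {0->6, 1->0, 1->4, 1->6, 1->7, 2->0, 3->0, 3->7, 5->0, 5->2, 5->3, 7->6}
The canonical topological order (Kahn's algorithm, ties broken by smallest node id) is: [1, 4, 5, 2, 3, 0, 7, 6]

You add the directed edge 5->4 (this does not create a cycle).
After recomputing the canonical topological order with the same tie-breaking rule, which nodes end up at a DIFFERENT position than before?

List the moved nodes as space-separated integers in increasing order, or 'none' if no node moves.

Answer: 0 2 3 4 5

Derivation:
Old toposort: [1, 4, 5, 2, 3, 0, 7, 6]
Added edge 5->4
Recompute Kahn (smallest-id tiebreak):
  initial in-degrees: [4, 0, 1, 1, 2, 0, 3, 2]
  ready (indeg=0): [1, 5]
  pop 1: indeg[0]->3; indeg[4]->1; indeg[6]->2; indeg[7]->1 | ready=[5] | order so far=[1]
  pop 5: indeg[0]->2; indeg[2]->0; indeg[3]->0; indeg[4]->0 | ready=[2, 3, 4] | order so far=[1, 5]
  pop 2: indeg[0]->1 | ready=[3, 4] | order so far=[1, 5, 2]
  pop 3: indeg[0]->0; indeg[7]->0 | ready=[0, 4, 7] | order so far=[1, 5, 2, 3]
  pop 0: indeg[6]->1 | ready=[4, 7] | order so far=[1, 5, 2, 3, 0]
  pop 4: no out-edges | ready=[7] | order so far=[1, 5, 2, 3, 0, 4]
  pop 7: indeg[6]->0 | ready=[6] | order so far=[1, 5, 2, 3, 0, 4, 7]
  pop 6: no out-edges | ready=[] | order so far=[1, 5, 2, 3, 0, 4, 7, 6]
New canonical toposort: [1, 5, 2, 3, 0, 4, 7, 6]
Compare positions:
  Node 0: index 5 -> 4 (moved)
  Node 1: index 0 -> 0 (same)
  Node 2: index 3 -> 2 (moved)
  Node 3: index 4 -> 3 (moved)
  Node 4: index 1 -> 5 (moved)
  Node 5: index 2 -> 1 (moved)
  Node 6: index 7 -> 7 (same)
  Node 7: index 6 -> 6 (same)
Nodes that changed position: 0 2 3 4 5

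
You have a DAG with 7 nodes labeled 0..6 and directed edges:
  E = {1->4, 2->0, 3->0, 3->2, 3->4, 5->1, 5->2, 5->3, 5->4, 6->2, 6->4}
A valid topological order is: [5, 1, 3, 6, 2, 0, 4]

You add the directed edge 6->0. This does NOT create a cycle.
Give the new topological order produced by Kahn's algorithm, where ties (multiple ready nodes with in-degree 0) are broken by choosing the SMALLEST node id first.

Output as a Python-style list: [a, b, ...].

Old toposort: [5, 1, 3, 6, 2, 0, 4]
Added edge: 6->0
Position of 6 (3) < position of 0 (5). Old order still valid.
Run Kahn's algorithm (break ties by smallest node id):
  initial in-degrees: [3, 1, 3, 1, 4, 0, 0]
  ready (indeg=0): [5, 6]
  pop 5: indeg[1]->0; indeg[2]->2; indeg[3]->0; indeg[4]->3 | ready=[1, 3, 6] | order so far=[5]
  pop 1: indeg[4]->2 | ready=[3, 6] | order so far=[5, 1]
  pop 3: indeg[0]->2; indeg[2]->1; indeg[4]->1 | ready=[6] | order so far=[5, 1, 3]
  pop 6: indeg[0]->1; indeg[2]->0; indeg[4]->0 | ready=[2, 4] | order so far=[5, 1, 3, 6]
  pop 2: indeg[0]->0 | ready=[0, 4] | order so far=[5, 1, 3, 6, 2]
  pop 0: no out-edges | ready=[4] | order so far=[5, 1, 3, 6, 2, 0]
  pop 4: no out-edges | ready=[] | order so far=[5, 1, 3, 6, 2, 0, 4]
  Result: [5, 1, 3, 6, 2, 0, 4]

Answer: [5, 1, 3, 6, 2, 0, 4]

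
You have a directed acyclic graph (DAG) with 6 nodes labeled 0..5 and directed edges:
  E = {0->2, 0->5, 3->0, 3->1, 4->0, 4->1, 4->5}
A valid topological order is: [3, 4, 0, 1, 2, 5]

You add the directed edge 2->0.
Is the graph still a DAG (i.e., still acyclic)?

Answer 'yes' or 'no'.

Answer: no

Derivation:
Given toposort: [3, 4, 0, 1, 2, 5]
Position of 2: index 4; position of 0: index 2
New edge 2->0: backward (u after v in old order)
Backward edge: old toposort is now invalid. Check if this creates a cycle.
Does 0 already reach 2? Reachable from 0: [0, 2, 5]. YES -> cycle!
Still a DAG? no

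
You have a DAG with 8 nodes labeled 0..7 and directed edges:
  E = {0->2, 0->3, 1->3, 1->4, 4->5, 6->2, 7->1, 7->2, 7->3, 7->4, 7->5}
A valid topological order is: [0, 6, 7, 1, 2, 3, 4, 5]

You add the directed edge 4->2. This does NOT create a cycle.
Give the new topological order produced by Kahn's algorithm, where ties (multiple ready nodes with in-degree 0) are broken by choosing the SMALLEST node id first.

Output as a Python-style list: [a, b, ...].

Answer: [0, 6, 7, 1, 3, 4, 2, 5]

Derivation:
Old toposort: [0, 6, 7, 1, 2, 3, 4, 5]
Added edge: 4->2
Position of 4 (6) > position of 2 (4). Must reorder: 4 must now come before 2.
Run Kahn's algorithm (break ties by smallest node id):
  initial in-degrees: [0, 1, 4, 3, 2, 2, 0, 0]
  ready (indeg=0): [0, 6, 7]
  pop 0: indeg[2]->3; indeg[3]->2 | ready=[6, 7] | order so far=[0]
  pop 6: indeg[2]->2 | ready=[7] | order so far=[0, 6]
  pop 7: indeg[1]->0; indeg[2]->1; indeg[3]->1; indeg[4]->1; indeg[5]->1 | ready=[1] | order so far=[0, 6, 7]
  pop 1: indeg[3]->0; indeg[4]->0 | ready=[3, 4] | order so far=[0, 6, 7, 1]
  pop 3: no out-edges | ready=[4] | order so far=[0, 6, 7, 1, 3]
  pop 4: indeg[2]->0; indeg[5]->0 | ready=[2, 5] | order so far=[0, 6, 7, 1, 3, 4]
  pop 2: no out-edges | ready=[5] | order so far=[0, 6, 7, 1, 3, 4, 2]
  pop 5: no out-edges | ready=[] | order so far=[0, 6, 7, 1, 3, 4, 2, 5]
  Result: [0, 6, 7, 1, 3, 4, 2, 5]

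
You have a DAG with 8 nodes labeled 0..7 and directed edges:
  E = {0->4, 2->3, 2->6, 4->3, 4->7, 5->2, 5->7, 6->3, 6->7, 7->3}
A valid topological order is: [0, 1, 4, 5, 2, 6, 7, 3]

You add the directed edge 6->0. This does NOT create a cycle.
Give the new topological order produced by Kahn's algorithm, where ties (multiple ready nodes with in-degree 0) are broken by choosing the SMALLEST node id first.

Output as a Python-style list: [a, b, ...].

Old toposort: [0, 1, 4, 5, 2, 6, 7, 3]
Added edge: 6->0
Position of 6 (5) > position of 0 (0). Must reorder: 6 must now come before 0.
Run Kahn's algorithm (break ties by smallest node id):
  initial in-degrees: [1, 0, 1, 4, 1, 0, 1, 3]
  ready (indeg=0): [1, 5]
  pop 1: no out-edges | ready=[5] | order so far=[1]
  pop 5: indeg[2]->0; indeg[7]->2 | ready=[2] | order so far=[1, 5]
  pop 2: indeg[3]->3; indeg[6]->0 | ready=[6] | order so far=[1, 5, 2]
  pop 6: indeg[0]->0; indeg[3]->2; indeg[7]->1 | ready=[0] | order so far=[1, 5, 2, 6]
  pop 0: indeg[4]->0 | ready=[4] | order so far=[1, 5, 2, 6, 0]
  pop 4: indeg[3]->1; indeg[7]->0 | ready=[7] | order so far=[1, 5, 2, 6, 0, 4]
  pop 7: indeg[3]->0 | ready=[3] | order so far=[1, 5, 2, 6, 0, 4, 7]
  pop 3: no out-edges | ready=[] | order so far=[1, 5, 2, 6, 0, 4, 7, 3]
  Result: [1, 5, 2, 6, 0, 4, 7, 3]

Answer: [1, 5, 2, 6, 0, 4, 7, 3]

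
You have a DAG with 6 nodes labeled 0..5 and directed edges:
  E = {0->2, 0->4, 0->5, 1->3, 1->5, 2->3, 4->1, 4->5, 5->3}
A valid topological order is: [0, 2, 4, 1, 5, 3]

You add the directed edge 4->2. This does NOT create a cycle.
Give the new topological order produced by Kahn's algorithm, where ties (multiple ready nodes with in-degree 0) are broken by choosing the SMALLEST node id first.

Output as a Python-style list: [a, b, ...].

Answer: [0, 4, 1, 2, 5, 3]

Derivation:
Old toposort: [0, 2, 4, 1, 5, 3]
Added edge: 4->2
Position of 4 (2) > position of 2 (1). Must reorder: 4 must now come before 2.
Run Kahn's algorithm (break ties by smallest node id):
  initial in-degrees: [0, 1, 2, 3, 1, 3]
  ready (indeg=0): [0]
  pop 0: indeg[2]->1; indeg[4]->0; indeg[5]->2 | ready=[4] | order so far=[0]
  pop 4: indeg[1]->0; indeg[2]->0; indeg[5]->1 | ready=[1, 2] | order so far=[0, 4]
  pop 1: indeg[3]->2; indeg[5]->0 | ready=[2, 5] | order so far=[0, 4, 1]
  pop 2: indeg[3]->1 | ready=[5] | order so far=[0, 4, 1, 2]
  pop 5: indeg[3]->0 | ready=[3] | order so far=[0, 4, 1, 2, 5]
  pop 3: no out-edges | ready=[] | order so far=[0, 4, 1, 2, 5, 3]
  Result: [0, 4, 1, 2, 5, 3]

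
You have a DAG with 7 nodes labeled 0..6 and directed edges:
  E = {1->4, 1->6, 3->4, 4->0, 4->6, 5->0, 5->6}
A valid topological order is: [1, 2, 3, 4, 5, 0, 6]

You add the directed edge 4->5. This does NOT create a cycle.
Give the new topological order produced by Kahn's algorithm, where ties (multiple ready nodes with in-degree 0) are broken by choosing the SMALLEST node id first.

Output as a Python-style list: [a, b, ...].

Answer: [1, 2, 3, 4, 5, 0, 6]

Derivation:
Old toposort: [1, 2, 3, 4, 5, 0, 6]
Added edge: 4->5
Position of 4 (3) < position of 5 (4). Old order still valid.
Run Kahn's algorithm (break ties by smallest node id):
  initial in-degrees: [2, 0, 0, 0, 2, 1, 3]
  ready (indeg=0): [1, 2, 3]
  pop 1: indeg[4]->1; indeg[6]->2 | ready=[2, 3] | order so far=[1]
  pop 2: no out-edges | ready=[3] | order so far=[1, 2]
  pop 3: indeg[4]->0 | ready=[4] | order so far=[1, 2, 3]
  pop 4: indeg[0]->1; indeg[5]->0; indeg[6]->1 | ready=[5] | order so far=[1, 2, 3, 4]
  pop 5: indeg[0]->0; indeg[6]->0 | ready=[0, 6] | order so far=[1, 2, 3, 4, 5]
  pop 0: no out-edges | ready=[6] | order so far=[1, 2, 3, 4, 5, 0]
  pop 6: no out-edges | ready=[] | order so far=[1, 2, 3, 4, 5, 0, 6]
  Result: [1, 2, 3, 4, 5, 0, 6]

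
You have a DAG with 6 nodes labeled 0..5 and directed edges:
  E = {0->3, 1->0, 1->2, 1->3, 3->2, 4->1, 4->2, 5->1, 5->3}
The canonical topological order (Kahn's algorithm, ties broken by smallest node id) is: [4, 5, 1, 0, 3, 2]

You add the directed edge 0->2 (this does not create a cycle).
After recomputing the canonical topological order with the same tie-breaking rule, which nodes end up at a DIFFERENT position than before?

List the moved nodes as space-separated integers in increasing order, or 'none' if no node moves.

Answer: none

Derivation:
Old toposort: [4, 5, 1, 0, 3, 2]
Added edge 0->2
Recompute Kahn (smallest-id tiebreak):
  initial in-degrees: [1, 2, 4, 3, 0, 0]
  ready (indeg=0): [4, 5]
  pop 4: indeg[1]->1; indeg[2]->3 | ready=[5] | order so far=[4]
  pop 5: indeg[1]->0; indeg[3]->2 | ready=[1] | order so far=[4, 5]
  pop 1: indeg[0]->0; indeg[2]->2; indeg[3]->1 | ready=[0] | order so far=[4, 5, 1]
  pop 0: indeg[2]->1; indeg[3]->0 | ready=[3] | order so far=[4, 5, 1, 0]
  pop 3: indeg[2]->0 | ready=[2] | order so far=[4, 5, 1, 0, 3]
  pop 2: no out-edges | ready=[] | order so far=[4, 5, 1, 0, 3, 2]
New canonical toposort: [4, 5, 1, 0, 3, 2]
Compare positions:
  Node 0: index 3 -> 3 (same)
  Node 1: index 2 -> 2 (same)
  Node 2: index 5 -> 5 (same)
  Node 3: index 4 -> 4 (same)
  Node 4: index 0 -> 0 (same)
  Node 5: index 1 -> 1 (same)
Nodes that changed position: none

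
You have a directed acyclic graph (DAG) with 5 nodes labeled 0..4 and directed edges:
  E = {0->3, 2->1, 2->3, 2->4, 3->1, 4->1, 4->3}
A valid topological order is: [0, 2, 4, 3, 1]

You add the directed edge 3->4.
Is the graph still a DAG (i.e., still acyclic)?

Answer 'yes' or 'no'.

Answer: no

Derivation:
Given toposort: [0, 2, 4, 3, 1]
Position of 3: index 3; position of 4: index 2
New edge 3->4: backward (u after v in old order)
Backward edge: old toposort is now invalid. Check if this creates a cycle.
Does 4 already reach 3? Reachable from 4: [1, 3, 4]. YES -> cycle!
Still a DAG? no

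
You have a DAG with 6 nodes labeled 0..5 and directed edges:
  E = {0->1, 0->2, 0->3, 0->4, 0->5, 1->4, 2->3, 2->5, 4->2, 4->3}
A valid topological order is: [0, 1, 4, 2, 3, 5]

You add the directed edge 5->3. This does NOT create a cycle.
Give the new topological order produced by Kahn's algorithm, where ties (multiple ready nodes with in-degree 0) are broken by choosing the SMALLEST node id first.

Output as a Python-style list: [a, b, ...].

Old toposort: [0, 1, 4, 2, 3, 5]
Added edge: 5->3
Position of 5 (5) > position of 3 (4). Must reorder: 5 must now come before 3.
Run Kahn's algorithm (break ties by smallest node id):
  initial in-degrees: [0, 1, 2, 4, 2, 2]
  ready (indeg=0): [0]
  pop 0: indeg[1]->0; indeg[2]->1; indeg[3]->3; indeg[4]->1; indeg[5]->1 | ready=[1] | order so far=[0]
  pop 1: indeg[4]->0 | ready=[4] | order so far=[0, 1]
  pop 4: indeg[2]->0; indeg[3]->2 | ready=[2] | order so far=[0, 1, 4]
  pop 2: indeg[3]->1; indeg[5]->0 | ready=[5] | order so far=[0, 1, 4, 2]
  pop 5: indeg[3]->0 | ready=[3] | order so far=[0, 1, 4, 2, 5]
  pop 3: no out-edges | ready=[] | order so far=[0, 1, 4, 2, 5, 3]
  Result: [0, 1, 4, 2, 5, 3]

Answer: [0, 1, 4, 2, 5, 3]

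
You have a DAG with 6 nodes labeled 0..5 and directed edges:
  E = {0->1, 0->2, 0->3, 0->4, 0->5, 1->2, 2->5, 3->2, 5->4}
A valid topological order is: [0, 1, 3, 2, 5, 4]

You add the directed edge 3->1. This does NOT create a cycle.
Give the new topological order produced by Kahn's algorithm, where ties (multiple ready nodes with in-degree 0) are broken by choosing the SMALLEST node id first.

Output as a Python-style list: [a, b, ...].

Old toposort: [0, 1, 3, 2, 5, 4]
Added edge: 3->1
Position of 3 (2) > position of 1 (1). Must reorder: 3 must now come before 1.
Run Kahn's algorithm (break ties by smallest node id):
  initial in-degrees: [0, 2, 3, 1, 2, 2]
  ready (indeg=0): [0]
  pop 0: indeg[1]->1; indeg[2]->2; indeg[3]->0; indeg[4]->1; indeg[5]->1 | ready=[3] | order so far=[0]
  pop 3: indeg[1]->0; indeg[2]->1 | ready=[1] | order so far=[0, 3]
  pop 1: indeg[2]->0 | ready=[2] | order so far=[0, 3, 1]
  pop 2: indeg[5]->0 | ready=[5] | order so far=[0, 3, 1, 2]
  pop 5: indeg[4]->0 | ready=[4] | order so far=[0, 3, 1, 2, 5]
  pop 4: no out-edges | ready=[] | order so far=[0, 3, 1, 2, 5, 4]
  Result: [0, 3, 1, 2, 5, 4]

Answer: [0, 3, 1, 2, 5, 4]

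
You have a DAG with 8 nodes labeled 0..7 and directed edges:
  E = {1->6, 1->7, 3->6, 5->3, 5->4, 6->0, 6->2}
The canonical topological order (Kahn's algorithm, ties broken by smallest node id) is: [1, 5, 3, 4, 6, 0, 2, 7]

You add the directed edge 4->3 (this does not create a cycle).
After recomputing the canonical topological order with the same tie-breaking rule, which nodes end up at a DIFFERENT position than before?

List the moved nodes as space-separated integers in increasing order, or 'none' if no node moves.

Answer: 3 4

Derivation:
Old toposort: [1, 5, 3, 4, 6, 0, 2, 7]
Added edge 4->3
Recompute Kahn (smallest-id tiebreak):
  initial in-degrees: [1, 0, 1, 2, 1, 0, 2, 1]
  ready (indeg=0): [1, 5]
  pop 1: indeg[6]->1; indeg[7]->0 | ready=[5, 7] | order so far=[1]
  pop 5: indeg[3]->1; indeg[4]->0 | ready=[4, 7] | order so far=[1, 5]
  pop 4: indeg[3]->0 | ready=[3, 7] | order so far=[1, 5, 4]
  pop 3: indeg[6]->0 | ready=[6, 7] | order so far=[1, 5, 4, 3]
  pop 6: indeg[0]->0; indeg[2]->0 | ready=[0, 2, 7] | order so far=[1, 5, 4, 3, 6]
  pop 0: no out-edges | ready=[2, 7] | order so far=[1, 5, 4, 3, 6, 0]
  pop 2: no out-edges | ready=[7] | order so far=[1, 5, 4, 3, 6, 0, 2]
  pop 7: no out-edges | ready=[] | order so far=[1, 5, 4, 3, 6, 0, 2, 7]
New canonical toposort: [1, 5, 4, 3, 6, 0, 2, 7]
Compare positions:
  Node 0: index 5 -> 5 (same)
  Node 1: index 0 -> 0 (same)
  Node 2: index 6 -> 6 (same)
  Node 3: index 2 -> 3 (moved)
  Node 4: index 3 -> 2 (moved)
  Node 5: index 1 -> 1 (same)
  Node 6: index 4 -> 4 (same)
  Node 7: index 7 -> 7 (same)
Nodes that changed position: 3 4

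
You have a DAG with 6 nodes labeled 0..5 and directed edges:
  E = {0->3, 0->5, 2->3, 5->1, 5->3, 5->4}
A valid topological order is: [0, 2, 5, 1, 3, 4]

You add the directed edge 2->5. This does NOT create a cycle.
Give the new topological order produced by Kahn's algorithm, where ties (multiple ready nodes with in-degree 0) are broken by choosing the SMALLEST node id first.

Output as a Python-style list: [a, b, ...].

Answer: [0, 2, 5, 1, 3, 4]

Derivation:
Old toposort: [0, 2, 5, 1, 3, 4]
Added edge: 2->5
Position of 2 (1) < position of 5 (2). Old order still valid.
Run Kahn's algorithm (break ties by smallest node id):
  initial in-degrees: [0, 1, 0, 3, 1, 2]
  ready (indeg=0): [0, 2]
  pop 0: indeg[3]->2; indeg[5]->1 | ready=[2] | order so far=[0]
  pop 2: indeg[3]->1; indeg[5]->0 | ready=[5] | order so far=[0, 2]
  pop 5: indeg[1]->0; indeg[3]->0; indeg[4]->0 | ready=[1, 3, 4] | order so far=[0, 2, 5]
  pop 1: no out-edges | ready=[3, 4] | order so far=[0, 2, 5, 1]
  pop 3: no out-edges | ready=[4] | order so far=[0, 2, 5, 1, 3]
  pop 4: no out-edges | ready=[] | order so far=[0, 2, 5, 1, 3, 4]
  Result: [0, 2, 5, 1, 3, 4]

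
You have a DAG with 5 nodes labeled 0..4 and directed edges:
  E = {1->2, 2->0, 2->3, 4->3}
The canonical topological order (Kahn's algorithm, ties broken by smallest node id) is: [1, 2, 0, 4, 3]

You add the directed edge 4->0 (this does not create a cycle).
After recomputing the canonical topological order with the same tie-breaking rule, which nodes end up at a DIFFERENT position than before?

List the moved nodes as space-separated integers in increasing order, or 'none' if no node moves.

Old toposort: [1, 2, 0, 4, 3]
Added edge 4->0
Recompute Kahn (smallest-id tiebreak):
  initial in-degrees: [2, 0, 1, 2, 0]
  ready (indeg=0): [1, 4]
  pop 1: indeg[2]->0 | ready=[2, 4] | order so far=[1]
  pop 2: indeg[0]->1; indeg[3]->1 | ready=[4] | order so far=[1, 2]
  pop 4: indeg[0]->0; indeg[3]->0 | ready=[0, 3] | order so far=[1, 2, 4]
  pop 0: no out-edges | ready=[3] | order so far=[1, 2, 4, 0]
  pop 3: no out-edges | ready=[] | order so far=[1, 2, 4, 0, 3]
New canonical toposort: [1, 2, 4, 0, 3]
Compare positions:
  Node 0: index 2 -> 3 (moved)
  Node 1: index 0 -> 0 (same)
  Node 2: index 1 -> 1 (same)
  Node 3: index 4 -> 4 (same)
  Node 4: index 3 -> 2 (moved)
Nodes that changed position: 0 4

Answer: 0 4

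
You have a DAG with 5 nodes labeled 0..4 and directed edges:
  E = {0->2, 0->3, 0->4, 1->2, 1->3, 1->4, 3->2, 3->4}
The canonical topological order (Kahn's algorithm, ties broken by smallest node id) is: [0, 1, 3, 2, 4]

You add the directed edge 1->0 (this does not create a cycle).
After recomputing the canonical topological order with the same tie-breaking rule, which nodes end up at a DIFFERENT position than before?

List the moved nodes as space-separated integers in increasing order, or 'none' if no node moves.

Old toposort: [0, 1, 3, 2, 4]
Added edge 1->0
Recompute Kahn (smallest-id tiebreak):
  initial in-degrees: [1, 0, 3, 2, 3]
  ready (indeg=0): [1]
  pop 1: indeg[0]->0; indeg[2]->2; indeg[3]->1; indeg[4]->2 | ready=[0] | order so far=[1]
  pop 0: indeg[2]->1; indeg[3]->0; indeg[4]->1 | ready=[3] | order so far=[1, 0]
  pop 3: indeg[2]->0; indeg[4]->0 | ready=[2, 4] | order so far=[1, 0, 3]
  pop 2: no out-edges | ready=[4] | order so far=[1, 0, 3, 2]
  pop 4: no out-edges | ready=[] | order so far=[1, 0, 3, 2, 4]
New canonical toposort: [1, 0, 3, 2, 4]
Compare positions:
  Node 0: index 0 -> 1 (moved)
  Node 1: index 1 -> 0 (moved)
  Node 2: index 3 -> 3 (same)
  Node 3: index 2 -> 2 (same)
  Node 4: index 4 -> 4 (same)
Nodes that changed position: 0 1

Answer: 0 1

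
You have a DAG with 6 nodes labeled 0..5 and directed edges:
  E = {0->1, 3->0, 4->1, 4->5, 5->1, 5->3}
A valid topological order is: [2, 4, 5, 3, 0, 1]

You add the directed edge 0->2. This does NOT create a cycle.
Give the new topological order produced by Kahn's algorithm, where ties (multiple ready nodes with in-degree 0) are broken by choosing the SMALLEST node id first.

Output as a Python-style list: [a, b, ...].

Old toposort: [2, 4, 5, 3, 0, 1]
Added edge: 0->2
Position of 0 (4) > position of 2 (0). Must reorder: 0 must now come before 2.
Run Kahn's algorithm (break ties by smallest node id):
  initial in-degrees: [1, 3, 1, 1, 0, 1]
  ready (indeg=0): [4]
  pop 4: indeg[1]->2; indeg[5]->0 | ready=[5] | order so far=[4]
  pop 5: indeg[1]->1; indeg[3]->0 | ready=[3] | order so far=[4, 5]
  pop 3: indeg[0]->0 | ready=[0] | order so far=[4, 5, 3]
  pop 0: indeg[1]->0; indeg[2]->0 | ready=[1, 2] | order so far=[4, 5, 3, 0]
  pop 1: no out-edges | ready=[2] | order so far=[4, 5, 3, 0, 1]
  pop 2: no out-edges | ready=[] | order so far=[4, 5, 3, 0, 1, 2]
  Result: [4, 5, 3, 0, 1, 2]

Answer: [4, 5, 3, 0, 1, 2]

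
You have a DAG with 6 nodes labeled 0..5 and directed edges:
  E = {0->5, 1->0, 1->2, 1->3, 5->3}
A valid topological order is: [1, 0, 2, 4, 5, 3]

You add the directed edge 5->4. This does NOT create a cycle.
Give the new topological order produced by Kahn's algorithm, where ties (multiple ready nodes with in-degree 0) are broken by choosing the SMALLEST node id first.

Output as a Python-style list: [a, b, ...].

Answer: [1, 0, 2, 5, 3, 4]

Derivation:
Old toposort: [1, 0, 2, 4, 5, 3]
Added edge: 5->4
Position of 5 (4) > position of 4 (3). Must reorder: 5 must now come before 4.
Run Kahn's algorithm (break ties by smallest node id):
  initial in-degrees: [1, 0, 1, 2, 1, 1]
  ready (indeg=0): [1]
  pop 1: indeg[0]->0; indeg[2]->0; indeg[3]->1 | ready=[0, 2] | order so far=[1]
  pop 0: indeg[5]->0 | ready=[2, 5] | order so far=[1, 0]
  pop 2: no out-edges | ready=[5] | order so far=[1, 0, 2]
  pop 5: indeg[3]->0; indeg[4]->0 | ready=[3, 4] | order so far=[1, 0, 2, 5]
  pop 3: no out-edges | ready=[4] | order so far=[1, 0, 2, 5, 3]
  pop 4: no out-edges | ready=[] | order so far=[1, 0, 2, 5, 3, 4]
  Result: [1, 0, 2, 5, 3, 4]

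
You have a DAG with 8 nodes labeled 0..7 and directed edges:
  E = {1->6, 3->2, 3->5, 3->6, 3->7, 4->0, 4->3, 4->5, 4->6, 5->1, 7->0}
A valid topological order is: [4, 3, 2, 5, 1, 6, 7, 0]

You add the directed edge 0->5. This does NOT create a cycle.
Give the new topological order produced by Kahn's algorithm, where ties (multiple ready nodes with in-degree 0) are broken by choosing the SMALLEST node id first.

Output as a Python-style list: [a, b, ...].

Old toposort: [4, 3, 2, 5, 1, 6, 7, 0]
Added edge: 0->5
Position of 0 (7) > position of 5 (3). Must reorder: 0 must now come before 5.
Run Kahn's algorithm (break ties by smallest node id):
  initial in-degrees: [2, 1, 1, 1, 0, 3, 3, 1]
  ready (indeg=0): [4]
  pop 4: indeg[0]->1; indeg[3]->0; indeg[5]->2; indeg[6]->2 | ready=[3] | order so far=[4]
  pop 3: indeg[2]->0; indeg[5]->1; indeg[6]->1; indeg[7]->0 | ready=[2, 7] | order so far=[4, 3]
  pop 2: no out-edges | ready=[7] | order so far=[4, 3, 2]
  pop 7: indeg[0]->0 | ready=[0] | order so far=[4, 3, 2, 7]
  pop 0: indeg[5]->0 | ready=[5] | order so far=[4, 3, 2, 7, 0]
  pop 5: indeg[1]->0 | ready=[1] | order so far=[4, 3, 2, 7, 0, 5]
  pop 1: indeg[6]->0 | ready=[6] | order so far=[4, 3, 2, 7, 0, 5, 1]
  pop 6: no out-edges | ready=[] | order so far=[4, 3, 2, 7, 0, 5, 1, 6]
  Result: [4, 3, 2, 7, 0, 5, 1, 6]

Answer: [4, 3, 2, 7, 0, 5, 1, 6]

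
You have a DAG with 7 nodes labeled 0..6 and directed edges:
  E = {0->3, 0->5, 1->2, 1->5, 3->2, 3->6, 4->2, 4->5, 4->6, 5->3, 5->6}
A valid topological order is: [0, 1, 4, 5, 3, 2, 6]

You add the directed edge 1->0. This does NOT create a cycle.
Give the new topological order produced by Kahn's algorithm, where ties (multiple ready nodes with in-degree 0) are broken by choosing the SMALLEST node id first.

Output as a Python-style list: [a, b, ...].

Answer: [1, 0, 4, 5, 3, 2, 6]

Derivation:
Old toposort: [0, 1, 4, 5, 3, 2, 6]
Added edge: 1->0
Position of 1 (1) > position of 0 (0). Must reorder: 1 must now come before 0.
Run Kahn's algorithm (break ties by smallest node id):
  initial in-degrees: [1, 0, 3, 2, 0, 3, 3]
  ready (indeg=0): [1, 4]
  pop 1: indeg[0]->0; indeg[2]->2; indeg[5]->2 | ready=[0, 4] | order so far=[1]
  pop 0: indeg[3]->1; indeg[5]->1 | ready=[4] | order so far=[1, 0]
  pop 4: indeg[2]->1; indeg[5]->0; indeg[6]->2 | ready=[5] | order so far=[1, 0, 4]
  pop 5: indeg[3]->0; indeg[6]->1 | ready=[3] | order so far=[1, 0, 4, 5]
  pop 3: indeg[2]->0; indeg[6]->0 | ready=[2, 6] | order so far=[1, 0, 4, 5, 3]
  pop 2: no out-edges | ready=[6] | order so far=[1, 0, 4, 5, 3, 2]
  pop 6: no out-edges | ready=[] | order so far=[1, 0, 4, 5, 3, 2, 6]
  Result: [1, 0, 4, 5, 3, 2, 6]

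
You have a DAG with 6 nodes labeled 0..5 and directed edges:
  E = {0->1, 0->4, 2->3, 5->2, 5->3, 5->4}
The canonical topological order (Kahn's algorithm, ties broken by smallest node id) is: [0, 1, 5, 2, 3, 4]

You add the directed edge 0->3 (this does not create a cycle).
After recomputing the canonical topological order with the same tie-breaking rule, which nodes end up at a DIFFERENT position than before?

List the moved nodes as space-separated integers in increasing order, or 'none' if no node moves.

Old toposort: [0, 1, 5, 2, 3, 4]
Added edge 0->3
Recompute Kahn (smallest-id tiebreak):
  initial in-degrees: [0, 1, 1, 3, 2, 0]
  ready (indeg=0): [0, 5]
  pop 0: indeg[1]->0; indeg[3]->2; indeg[4]->1 | ready=[1, 5] | order so far=[0]
  pop 1: no out-edges | ready=[5] | order so far=[0, 1]
  pop 5: indeg[2]->0; indeg[3]->1; indeg[4]->0 | ready=[2, 4] | order so far=[0, 1, 5]
  pop 2: indeg[3]->0 | ready=[3, 4] | order so far=[0, 1, 5, 2]
  pop 3: no out-edges | ready=[4] | order so far=[0, 1, 5, 2, 3]
  pop 4: no out-edges | ready=[] | order so far=[0, 1, 5, 2, 3, 4]
New canonical toposort: [0, 1, 5, 2, 3, 4]
Compare positions:
  Node 0: index 0 -> 0 (same)
  Node 1: index 1 -> 1 (same)
  Node 2: index 3 -> 3 (same)
  Node 3: index 4 -> 4 (same)
  Node 4: index 5 -> 5 (same)
  Node 5: index 2 -> 2 (same)
Nodes that changed position: none

Answer: none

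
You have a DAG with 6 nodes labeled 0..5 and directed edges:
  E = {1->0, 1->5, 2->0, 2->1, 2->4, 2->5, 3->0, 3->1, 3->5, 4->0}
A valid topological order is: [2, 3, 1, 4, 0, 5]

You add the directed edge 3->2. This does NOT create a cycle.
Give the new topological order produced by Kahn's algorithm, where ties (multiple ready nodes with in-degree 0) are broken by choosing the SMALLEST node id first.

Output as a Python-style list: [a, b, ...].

Old toposort: [2, 3, 1, 4, 0, 5]
Added edge: 3->2
Position of 3 (1) > position of 2 (0). Must reorder: 3 must now come before 2.
Run Kahn's algorithm (break ties by smallest node id):
  initial in-degrees: [4, 2, 1, 0, 1, 3]
  ready (indeg=0): [3]
  pop 3: indeg[0]->3; indeg[1]->1; indeg[2]->0; indeg[5]->2 | ready=[2] | order so far=[3]
  pop 2: indeg[0]->2; indeg[1]->0; indeg[4]->0; indeg[5]->1 | ready=[1, 4] | order so far=[3, 2]
  pop 1: indeg[0]->1; indeg[5]->0 | ready=[4, 5] | order so far=[3, 2, 1]
  pop 4: indeg[0]->0 | ready=[0, 5] | order so far=[3, 2, 1, 4]
  pop 0: no out-edges | ready=[5] | order so far=[3, 2, 1, 4, 0]
  pop 5: no out-edges | ready=[] | order so far=[3, 2, 1, 4, 0, 5]
  Result: [3, 2, 1, 4, 0, 5]

Answer: [3, 2, 1, 4, 0, 5]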